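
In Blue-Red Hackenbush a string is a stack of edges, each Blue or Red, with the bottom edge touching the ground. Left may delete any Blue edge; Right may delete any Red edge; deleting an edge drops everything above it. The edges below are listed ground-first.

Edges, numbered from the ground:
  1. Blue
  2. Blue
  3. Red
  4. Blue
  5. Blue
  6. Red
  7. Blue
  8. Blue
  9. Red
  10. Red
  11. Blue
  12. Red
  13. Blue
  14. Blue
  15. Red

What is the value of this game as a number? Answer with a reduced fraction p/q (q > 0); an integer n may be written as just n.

Build G(s[:k]) for k = 1..15, string s = Blue Blue Red Blue Blue Red Blue Blue Red Red Blue Red Blue Blue Red.
edge 1 of 15 (Blue): { 0 |  } gives 1
edge 2 of 15 (Blue): { 0; 1 |  } gives 2
edge 3 of 15 (Red): { 0; 1 | 2 } gives 3/2
edge 4 of 15 (Blue): { 0; 1; 3/2 | 2 } gives 7/4
edge 5 of 15 (Blue): { 0; 1; 3/2; 7/4 | 2 } gives 15/8
edge 6 of 15 (Red): { 0; 1; 3/2; 7/4 | 15/8; 2 } gives 29/16
edge 7 of 15 (Blue): { 0; 1; 3/2; 7/4; 29/16 | 15/8; 2 } gives 59/32
edge 8 of 15 (Blue): { 0; 1; 3/2; 7/4; 29/16; 59/32 | 15/8; 2 } gives 119/64
edge 9 of 15 (Red): { 0; 1; 3/2; 7/4; 29/16; 59/32 | 119/64; 15/8; 2 } gives 237/128
edge 10 of 15 (Red): { 0; 1; 3/2; 7/4; 29/16; 59/32 | 237/128; 119/64; 15/8; 2 } gives 473/256
edge 11 of 15 (Blue): { 0; 1; 3/2; 7/4; 29/16; 59/32; 473/256 | 237/128; 119/64; 15/8; 2 } gives 947/512
edge 12 of 15 (Red): { 0; 1; 3/2; 7/4; 29/16; 59/32; 473/256 | 947/512; 237/128; 119/64; 15/8; 2 } gives 1893/1024
edge 13 of 15 (Blue): { 0; 1; 3/2; 7/4; 29/16; 59/32; 473/256; 1893/1024 | 947/512; 237/128; 119/64; 15/8; 2 } gives 3787/2048
edge 14 of 15 (Blue): { 0; 1; 3/2; 7/4; 29/16; 59/32; 473/256; 1893/1024; 3787/2048 | 947/512; 237/128; 119/64; 15/8; 2 } gives 7575/4096
edge 15 of 15 (Red): { 0; 1; 3/2; 7/4; 29/16; 59/32; 473/256; 1893/1024; 3787/2048 | 7575/4096; 947/512; 237/128; 119/64; 15/8; 2 } gives 15149/8192

15149/8192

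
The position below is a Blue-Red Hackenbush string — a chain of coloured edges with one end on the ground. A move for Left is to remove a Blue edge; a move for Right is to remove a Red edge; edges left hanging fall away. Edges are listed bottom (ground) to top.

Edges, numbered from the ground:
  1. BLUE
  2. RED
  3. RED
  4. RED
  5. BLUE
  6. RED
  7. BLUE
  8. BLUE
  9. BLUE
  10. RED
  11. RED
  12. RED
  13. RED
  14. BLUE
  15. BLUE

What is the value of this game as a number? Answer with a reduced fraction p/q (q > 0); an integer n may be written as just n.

Recurse on prefixes of the 15-edge string BLUE RED RED RED BLUE RED BLUE BLUE BLUE RED RED RED RED BLUE BLUE:
val(B) = { 0 | (no moves) } → 1
val(BR) = { 0 | 1 } → 1/2
val(BRR) = { 0 | 1/2, 1 } → 1/4
val(BRRR) = { 0 | 1/4, 1/2, 1 } → 1/8
val(BRRRB) = { 0, 1/8 | 1/4, 1/2, 1 } → 3/16
val(BRRRBR) = { 0, 1/8 | 3/16, 1/4, 1/2, 1 } → 5/32
val(BRRRBRB) = { 0, 1/8, 5/32 | 3/16, 1/4, 1/2, 1 } → 11/64
val(BRRRBRBB) = { 0, 1/8, 5/32, 11/64 | 3/16, 1/4, 1/2, 1 } → 23/128
val(BRRRBRBBB) = { 0, 1/8, 5/32, 11/64, 23/128 | 3/16, 1/4, 1/2, 1 } → 47/256
val(BRRRBRBBBR) = { 0, 1/8, 5/32, 11/64, 23/128 | 47/256, 3/16, 1/4, 1/2, 1 } → 93/512
val(BRRRBRBBBRR) = { 0, 1/8, 5/32, 11/64, 23/128 | 93/512, 47/256, 3/16, 1/4, 1/2, 1 } → 185/1024
val(BRRRBRBBBRRR) = { 0, 1/8, 5/32, 11/64, 23/128 | 185/1024, 93/512, 47/256, 3/16, 1/4, 1/2, 1 } → 369/2048
val(BRRRBRBBBRRRR) = { 0, 1/8, 5/32, 11/64, 23/128 | 369/2048, 185/1024, 93/512, 47/256, 3/16, 1/4, 1/2, 1 } → 737/4096
val(BRRRBRBBBRRRRB) = { 0, 1/8, 5/32, 11/64, 23/128, 737/4096 | 369/2048, 185/1024, 93/512, 47/256, 3/16, 1/4, 1/2, 1 } → 1475/8192
val(BRRRBRBBBRRRRBB) = { 0, 1/8, 5/32, 11/64, 23/128, 737/4096, 1475/8192 | 369/2048, 185/1024, 93/512, 47/256, 3/16, 1/4, 1/2, 1 } → 2951/16384

2951/16384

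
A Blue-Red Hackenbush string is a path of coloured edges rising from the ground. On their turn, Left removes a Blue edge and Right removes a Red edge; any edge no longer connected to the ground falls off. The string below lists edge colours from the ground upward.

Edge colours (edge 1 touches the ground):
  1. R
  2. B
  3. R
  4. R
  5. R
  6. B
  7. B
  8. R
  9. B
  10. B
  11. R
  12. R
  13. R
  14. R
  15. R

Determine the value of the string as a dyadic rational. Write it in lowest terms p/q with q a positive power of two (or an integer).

-14655/16384

Build g(s[:k]) for k = 1..15, string s = R B R R R B B R B B R R R R R.
edge 1 of 15 (R): { ∅ | 0 } ⇒ -1
edge 2 of 15 (B): { -1 | 0 } ⇒ -1/2
edge 3 of 15 (R): { -1 | -1/2, 0 } ⇒ -3/4
edge 4 of 15 (R): { -1 | -3/4, -1/2, 0 } ⇒ -7/8
edge 5 of 15 (R): { -1 | -7/8, -3/4, -1/2, 0 } ⇒ -15/16
edge 6 of 15 (B): { -1, -15/16 | -7/8, -3/4, -1/2, 0 } ⇒ -29/32
edge 7 of 15 (B): { -1, -15/16, -29/32 | -7/8, -3/4, -1/2, 0 } ⇒ -57/64
edge 8 of 15 (R): { -1, -15/16, -29/32 | -57/64, -7/8, -3/4, -1/2, 0 } ⇒ -115/128
edge 9 of 15 (B): { -1, -15/16, -29/32, -115/128 | -57/64, -7/8, -3/4, -1/2, 0 } ⇒ -229/256
edge 10 of 15 (B): { -1, -15/16, -29/32, -115/128, -229/256 | -57/64, -7/8, -3/4, -1/2, 0 } ⇒ -457/512
edge 11 of 15 (R): { -1, -15/16, -29/32, -115/128, -229/256 | -457/512, -57/64, -7/8, -3/4, -1/2, 0 } ⇒ -915/1024
edge 12 of 15 (R): { -1, -15/16, -29/32, -115/128, -229/256 | -915/1024, -457/512, -57/64, -7/8, -3/4, -1/2, 0 } ⇒ -1831/2048
edge 13 of 15 (R): { -1, -15/16, -29/32, -115/128, -229/256 | -1831/2048, -915/1024, -457/512, -57/64, -7/8, -3/4, -1/2, 0 } ⇒ -3663/4096
edge 14 of 15 (R): { -1, -15/16, -29/32, -115/128, -229/256 | -3663/4096, -1831/2048, -915/1024, -457/512, -57/64, -7/8, -3/4, -1/2, 0 } ⇒ -7327/8192
edge 15 of 15 (R): { -1, -15/16, -29/32, -115/128, -229/256 | -7327/8192, -3663/4096, -1831/2048, -915/1024, -457/512, -57/64, -7/8, -3/4, -1/2, 0 } ⇒ -14655/16384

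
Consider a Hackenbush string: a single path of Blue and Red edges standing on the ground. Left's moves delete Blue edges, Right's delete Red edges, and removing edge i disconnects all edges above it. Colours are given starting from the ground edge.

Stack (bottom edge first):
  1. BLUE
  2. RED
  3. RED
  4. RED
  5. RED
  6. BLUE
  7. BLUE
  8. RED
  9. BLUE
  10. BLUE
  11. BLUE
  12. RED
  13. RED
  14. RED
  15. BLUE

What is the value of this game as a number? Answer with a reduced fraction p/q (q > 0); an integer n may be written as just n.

step 1: add BLUE to get B; options L={ 0 } R={  } gives 1
step 2: add RED to get BR; options L={ 0 } R={ 1 } gives 1/2
step 3: add RED to get BRR; options L={ 0 } R={ 1/2 1 } gives 1/4
step 4: add RED to get BRRR; options L={ 0 } R={ 1/4 1/2 1 } gives 1/8
step 5: add RED to get BRRRR; options L={ 0 } R={ 1/8 1/4 1/2 1 } gives 1/16
step 6: add BLUE to get BRRRRB; options L={ 0 1/16 } R={ 1/8 1/4 1/2 1 } gives 3/32
step 7: add BLUE to get BRRRRBB; options L={ 0 1/16 3/32 } R={ 1/8 1/4 1/2 1 } gives 7/64
step 8: add RED to get BRRRRBBR; options L={ 0 1/16 3/32 } R={ 7/64 1/8 1/4 1/2 1 } gives 13/128
step 9: add BLUE to get BRRRRBBRB; options L={ 0 1/16 3/32 13/128 } R={ 7/64 1/8 1/4 1/2 1 } gives 27/256
step 10: add BLUE to get BRRRRBBRBB; options L={ 0 1/16 3/32 13/128 27/256 } R={ 7/64 1/8 1/4 1/2 1 } gives 55/512
step 11: add BLUE to get BRRRRBBRBBB; options L={ 0 1/16 3/32 13/128 27/256 55/512 } R={ 7/64 1/8 1/4 1/2 1 } gives 111/1024
step 12: add RED to get BRRRRBBRBBBR; options L={ 0 1/16 3/32 13/128 27/256 55/512 } R={ 111/1024 7/64 1/8 1/4 1/2 1 } gives 221/2048
step 13: add RED to get BRRRRBBRBBBRR; options L={ 0 1/16 3/32 13/128 27/256 55/512 } R={ 221/2048 111/1024 7/64 1/8 1/4 1/2 1 } gives 441/4096
step 14: add RED to get BRRRRBBRBBBRRR; options L={ 0 1/16 3/32 13/128 27/256 55/512 } R={ 441/4096 221/2048 111/1024 7/64 1/8 1/4 1/2 1 } gives 881/8192
step 15: add BLUE to get BRRRRBBRBBBRRRB; options L={ 0 1/16 3/32 13/128 27/256 55/512 881/8192 } R={ 441/4096 221/2048 111/1024 7/64 1/8 1/4 1/2 1 } gives 1763/16384

1763/16384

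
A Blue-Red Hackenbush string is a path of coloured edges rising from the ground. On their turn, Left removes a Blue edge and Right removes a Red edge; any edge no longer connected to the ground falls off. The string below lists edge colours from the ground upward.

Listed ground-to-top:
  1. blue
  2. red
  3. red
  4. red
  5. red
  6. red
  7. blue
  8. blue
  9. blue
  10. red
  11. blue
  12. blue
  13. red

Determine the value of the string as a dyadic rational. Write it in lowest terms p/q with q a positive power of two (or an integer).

edge 1 of 13 (blue): { 0 | ∅ } => 1
edge 2 of 13 (red): { 0 | 1 } => 1/2
edge 3 of 13 (red): { 0 | 1/2, 1 } => 1/4
edge 4 of 13 (red): { 0 | 1/4, 1/2, 1 } => 1/8
edge 5 of 13 (red): { 0 | 1/8, 1/4, 1/2, 1 } => 1/16
edge 6 of 13 (red): { 0 | 1/16, 1/8, 1/4, 1/2, 1 } => 1/32
edge 7 of 13 (blue): { 0, 1/32 | 1/16, 1/8, 1/4, 1/2, 1 } => 3/64
edge 8 of 13 (blue): { 0, 1/32, 3/64 | 1/16, 1/8, 1/4, 1/2, 1 } => 7/128
edge 9 of 13 (blue): { 0, 1/32, 3/64, 7/128 | 1/16, 1/8, 1/4, 1/2, 1 } => 15/256
edge 10 of 13 (red): { 0, 1/32, 3/64, 7/128 | 15/256, 1/16, 1/8, 1/4, 1/2, 1 } => 29/512
edge 11 of 13 (blue): { 0, 1/32, 3/64, 7/128, 29/512 | 15/256, 1/16, 1/8, 1/4, 1/2, 1 } => 59/1024
edge 12 of 13 (blue): { 0, 1/32, 3/64, 7/128, 29/512, 59/1024 | 15/256, 1/16, 1/8, 1/4, 1/2, 1 } => 119/2048
edge 13 of 13 (red): { 0, 1/32, 3/64, 7/128, 29/512, 59/1024 | 119/2048, 15/256, 1/16, 1/8, 1/4, 1/2, 1 } => 237/4096

237/4096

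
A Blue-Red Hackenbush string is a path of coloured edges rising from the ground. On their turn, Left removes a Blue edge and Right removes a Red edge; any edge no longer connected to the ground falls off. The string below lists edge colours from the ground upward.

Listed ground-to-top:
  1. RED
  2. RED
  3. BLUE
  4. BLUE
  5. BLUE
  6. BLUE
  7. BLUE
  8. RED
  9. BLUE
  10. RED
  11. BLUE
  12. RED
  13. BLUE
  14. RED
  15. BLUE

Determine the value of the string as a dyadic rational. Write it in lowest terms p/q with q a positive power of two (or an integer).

-8533/8192

Build v(s[:k]) for k = 1..15, string s = RED RED BLUE BLUE BLUE BLUE BLUE RED BLUE RED BLUE RED BLUE RED BLUE.
step 1: add RED to get R; options L={ — } R={ 0 } — -1
step 2: add RED to get RR; options L={ — } R={ -1 0 } — -2
step 3: add BLUE to get RRB; options L={ -2 } R={ -1 0 } — -3/2
step 4: add BLUE to get RRBB; options L={ -2 -3/2 } R={ -1 0 } — -5/4
step 5: add BLUE to get RRBBB; options L={ -2 -3/2 -5/4 } R={ -1 0 } — -9/8
step 6: add BLUE to get RRBBBB; options L={ -2 -3/2 -5/4 -9/8 } R={ -1 0 } — -17/16
step 7: add BLUE to get RRBBBBB; options L={ -2 -3/2 -5/4 -9/8 -17/16 } R={ -1 0 } — -33/32
step 8: add RED to get RRBBBBBR; options L={ -2 -3/2 -5/4 -9/8 -17/16 } R={ -33/32 -1 0 } — -67/64
step 9: add BLUE to get RRBBBBBRB; options L={ -2 -3/2 -5/4 -9/8 -17/16 -67/64 } R={ -33/32 -1 0 } — -133/128
step 10: add RED to get RRBBBBBRBR; options L={ -2 -3/2 -5/4 -9/8 -17/16 -67/64 } R={ -133/128 -33/32 -1 0 } — -267/256
step 11: add BLUE to get RRBBBBBRBRB; options L={ -2 -3/2 -5/4 -9/8 -17/16 -67/64 -267/256 } R={ -133/128 -33/32 -1 0 } — -533/512
step 12: add RED to get RRBBBBBRBRBR; options L={ -2 -3/2 -5/4 -9/8 -17/16 -67/64 -267/256 } R={ -533/512 -133/128 -33/32 -1 0 } — -1067/1024
step 13: add BLUE to get RRBBBBBRBRBRB; options L={ -2 -3/2 -5/4 -9/8 -17/16 -67/64 -267/256 -1067/1024 } R={ -533/512 -133/128 -33/32 -1 0 } — -2133/2048
step 14: add RED to get RRBBBBBRBRBRBR; options L={ -2 -3/2 -5/4 -9/8 -17/16 -67/64 -267/256 -1067/1024 } R={ -2133/2048 -533/512 -133/128 -33/32 -1 0 } — -4267/4096
step 15: add BLUE to get RRBBBBBRBRBRBRB; options L={ -2 -3/2 -5/4 -9/8 -17/16 -67/64 -267/256 -1067/1024 -4267/4096 } R={ -2133/2048 -533/512 -133/128 -33/32 -1 0 } — -8533/8192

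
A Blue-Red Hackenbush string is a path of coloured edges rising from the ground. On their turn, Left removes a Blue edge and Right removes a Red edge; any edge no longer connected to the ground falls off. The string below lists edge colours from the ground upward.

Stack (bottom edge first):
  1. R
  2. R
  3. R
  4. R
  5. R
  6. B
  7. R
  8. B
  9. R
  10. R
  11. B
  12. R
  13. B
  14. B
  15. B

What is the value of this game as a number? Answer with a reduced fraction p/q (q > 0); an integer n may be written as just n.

-4817/1024

Prefix values for R R R R R B R B R R B R B B B via {L|R} + simplicity:
val(R) = { none | 0 } ⇒ -1
val(RR) = { none | -1; 0 } ⇒ -2
val(RRR) = { none | -2; -1; 0 } ⇒ -3
val(RRRR) = { none | -3; -2; -1; 0 } ⇒ -4
val(RRRRR) = { none | -4; -3; -2; -1; 0 } ⇒ -5
val(RRRRRB) = { -5 | -4; -3; -2; -1; 0 } ⇒ -9/2
val(RRRRRBR) = { -5 | -9/2; -4; -3; -2; -1; 0 } ⇒ -19/4
val(RRRRRBRB) = { -5; -19/4 | -9/2; -4; -3; -2; -1; 0 } ⇒ -37/8
val(RRRRRBRBR) = { -5; -19/4 | -37/8; -9/2; -4; -3; -2; -1; 0 } ⇒ -75/16
val(RRRRRBRBRR) = { -5; -19/4 | -75/16; -37/8; -9/2; -4; -3; -2; -1; 0 } ⇒ -151/32
val(RRRRRBRBRRB) = { -5; -19/4; -151/32 | -75/16; -37/8; -9/2; -4; -3; -2; -1; 0 } ⇒ -301/64
val(RRRRRBRBRRBR) = { -5; -19/4; -151/32 | -301/64; -75/16; -37/8; -9/2; -4; -3; -2; -1; 0 } ⇒ -603/128
val(RRRRRBRBRRBRB) = { -5; -19/4; -151/32; -603/128 | -301/64; -75/16; -37/8; -9/2; -4; -3; -2; -1; 0 } ⇒ -1205/256
val(RRRRRBRBRRBRBB) = { -5; -19/4; -151/32; -603/128; -1205/256 | -301/64; -75/16; -37/8; -9/2; -4; -3; -2; -1; 0 } ⇒ -2409/512
val(RRRRRBRBRRBRBBB) = { -5; -19/4; -151/32; -603/128; -1205/256; -2409/512 | -301/64; -75/16; -37/8; -9/2; -4; -3; -2; -1; 0 } ⇒ -4817/1024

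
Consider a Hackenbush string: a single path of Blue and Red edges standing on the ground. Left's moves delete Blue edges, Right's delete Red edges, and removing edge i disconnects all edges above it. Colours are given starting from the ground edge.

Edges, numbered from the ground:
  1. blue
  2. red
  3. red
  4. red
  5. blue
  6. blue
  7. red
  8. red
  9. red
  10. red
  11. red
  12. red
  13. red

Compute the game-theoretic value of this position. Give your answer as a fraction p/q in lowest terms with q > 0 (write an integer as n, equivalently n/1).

769/4096

Build g(s[:k]) for k = 1..13, string s = blue red red red blue blue red red red red red red red.
step 1: add blue to get b; options L={ 0 } R={ (no moves) } → 1
step 2: add red to get br; options L={ 0 } R={ 1 } → 1/2
step 3: add red to get brr; options L={ 0 } R={ 1/2,1 } → 1/4
step 4: add red to get brrr; options L={ 0 } R={ 1/4,1/2,1 } → 1/8
step 5: add blue to get brrrb; options L={ 0,1/8 } R={ 1/4,1/2,1 } → 3/16
step 6: add blue to get brrrbb; options L={ 0,1/8,3/16 } R={ 1/4,1/2,1 } → 7/32
step 7: add red to get brrrbbr; options L={ 0,1/8,3/16 } R={ 7/32,1/4,1/2,1 } → 13/64
step 8: add red to get brrrbbrr; options L={ 0,1/8,3/16 } R={ 13/64,7/32,1/4,1/2,1 } → 25/128
step 9: add red to get brrrbbrrr; options L={ 0,1/8,3/16 } R={ 25/128,13/64,7/32,1/4,1/2,1 } → 49/256
step 10: add red to get brrrbbrrrr; options L={ 0,1/8,3/16 } R={ 49/256,25/128,13/64,7/32,1/4,1/2,1 } → 97/512
step 11: add red to get brrrbbrrrrr; options L={ 0,1/8,3/16 } R={ 97/512,49/256,25/128,13/64,7/32,1/4,1/2,1 } → 193/1024
step 12: add red to get brrrbbrrrrrr; options L={ 0,1/8,3/16 } R={ 193/1024,97/512,49/256,25/128,13/64,7/32,1/4,1/2,1 } → 385/2048
step 13: add red to get brrrbbrrrrrrr; options L={ 0,1/8,3/16 } R={ 385/2048,193/1024,97/512,49/256,25/128,13/64,7/32,1/4,1/2,1 } → 769/4096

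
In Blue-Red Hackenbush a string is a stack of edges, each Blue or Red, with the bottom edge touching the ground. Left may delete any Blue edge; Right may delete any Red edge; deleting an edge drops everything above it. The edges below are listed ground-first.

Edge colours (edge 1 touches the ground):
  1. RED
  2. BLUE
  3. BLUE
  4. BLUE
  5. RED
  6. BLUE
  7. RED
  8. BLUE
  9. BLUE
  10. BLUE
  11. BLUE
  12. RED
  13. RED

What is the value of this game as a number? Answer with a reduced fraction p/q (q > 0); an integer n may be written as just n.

Recurse on prefixes of the 13-edge string RED BLUE BLUE BLUE RED BLUE RED BLUE BLUE BLUE BLUE RED RED:
val(R) = {  | 0 } ⇒ -1
val(RB) = { -1 | 0 } ⇒ -1/2
val(RBB) = { -1, -1/2 | 0 } ⇒ -1/4
val(RBBB) = { -1, -1/2, -1/4 | 0 } ⇒ -1/8
val(RBBBR) = { -1, -1/2, -1/4 | -1/8, 0 } ⇒ -3/16
val(RBBBRB) = { -1, -1/2, -1/4, -3/16 | -1/8, 0 } ⇒ -5/32
val(RBBBRBR) = { -1, -1/2, -1/4, -3/16 | -5/32, -1/8, 0 } ⇒ -11/64
val(RBBBRBRB) = { -1, -1/2, -1/4, -3/16, -11/64 | -5/32, -1/8, 0 } ⇒ -21/128
val(RBBBRBRBB) = { -1, -1/2, -1/4, -3/16, -11/64, -21/128 | -5/32, -1/8, 0 } ⇒ -41/256
val(RBBBRBRBBB) = { -1, -1/2, -1/4, -3/16, -11/64, -21/128, -41/256 | -5/32, -1/8, 0 } ⇒ -81/512
val(RBBBRBRBBBB) = { -1, -1/2, -1/4, -3/16, -11/64, -21/128, -41/256, -81/512 | -5/32, -1/8, 0 } ⇒ -161/1024
val(RBBBRBRBBBBR) = { -1, -1/2, -1/4, -3/16, -11/64, -21/128, -41/256, -81/512 | -161/1024, -5/32, -1/8, 0 } ⇒ -323/2048
val(RBBBRBRBBBBRR) = { -1, -1/2, -1/4, -3/16, -11/64, -21/128, -41/256, -81/512 | -323/2048, -161/1024, -5/32, -1/8, 0 } ⇒ -647/4096

-647/4096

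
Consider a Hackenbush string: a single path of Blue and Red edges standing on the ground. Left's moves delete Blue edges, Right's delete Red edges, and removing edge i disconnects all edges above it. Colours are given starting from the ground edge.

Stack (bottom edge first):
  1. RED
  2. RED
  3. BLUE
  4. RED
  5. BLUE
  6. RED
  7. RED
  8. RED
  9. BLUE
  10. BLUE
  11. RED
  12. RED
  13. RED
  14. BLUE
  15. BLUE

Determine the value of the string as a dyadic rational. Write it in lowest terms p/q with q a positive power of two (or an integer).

-14137/8192

Recurse on prefixes of the 15-edge string RED RED BLUE RED BLUE RED RED RED BLUE BLUE RED RED RED BLUE BLUE:
G_1 [R]  L=[∅]  R=[0]  => -1
G_2 [RR]  L=[∅]  R=[-1,0]  => -2
G_3 [RRB]  L=[-2]  R=[-1,0]  => -3/2
G_4 [RRBR]  L=[-2]  R=[-3/2,-1,0]  => -7/4
G_5 [RRBRB]  L=[-2,-7/4]  R=[-3/2,-1,0]  => -13/8
G_6 [RRBRBR]  L=[-2,-7/4]  R=[-13/8,-3/2,-1,0]  => -27/16
G_7 [RRBRBRR]  L=[-2,-7/4]  R=[-27/16,-13/8,-3/2,-1,0]  => -55/32
G_8 [RRBRBRRR]  L=[-2,-7/4]  R=[-55/32,-27/16,-13/8,-3/2,-1,0]  => -111/64
G_9 [RRBRBRRRB]  L=[-2,-7/4,-111/64]  R=[-55/32,-27/16,-13/8,-3/2,-1,0]  => -221/128
G_10 [RRBRBRRRBB]  L=[-2,-7/4,-111/64,-221/128]  R=[-55/32,-27/16,-13/8,-3/2,-1,0]  => -441/256
G_11 [RRBRBRRRBBR]  L=[-2,-7/4,-111/64,-221/128]  R=[-441/256,-55/32,-27/16,-13/8,-3/2,-1,0]  => -883/512
G_12 [RRBRBRRRBBRR]  L=[-2,-7/4,-111/64,-221/128]  R=[-883/512,-441/256,-55/32,-27/16,-13/8,-3/2,-1,0]  => -1767/1024
G_13 [RRBRBRRRBBRRR]  L=[-2,-7/4,-111/64,-221/128]  R=[-1767/1024,-883/512,-441/256,-55/32,-27/16,-13/8,-3/2,-1,0]  => -3535/2048
G_14 [RRBRBRRRBBRRRB]  L=[-2,-7/4,-111/64,-221/128,-3535/2048]  R=[-1767/1024,-883/512,-441/256,-55/32,-27/16,-13/8,-3/2,-1,0]  => -7069/4096
G_15 [RRBRBRRRBBRRRBB]  L=[-2,-7/4,-111/64,-221/128,-3535/2048,-7069/4096]  R=[-1767/1024,-883/512,-441/256,-55/32,-27/16,-13/8,-3/2,-1,0]  => -14137/8192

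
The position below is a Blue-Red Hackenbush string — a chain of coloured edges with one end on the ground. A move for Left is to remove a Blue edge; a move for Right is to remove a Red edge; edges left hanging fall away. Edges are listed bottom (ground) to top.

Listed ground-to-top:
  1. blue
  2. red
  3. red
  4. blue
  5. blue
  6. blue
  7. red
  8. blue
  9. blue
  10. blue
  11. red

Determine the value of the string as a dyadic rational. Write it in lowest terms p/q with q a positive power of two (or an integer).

477/1024

edge 1 of 11 (blue): { 0 | ∅ } -> 1
edge 2 of 11 (red): { 0 | 1 } -> 1/2
edge 3 of 11 (red): { 0 | 1/2 1 } -> 1/4
edge 4 of 11 (blue): { 0 1/4 | 1/2 1 } -> 3/8
edge 5 of 11 (blue): { 0 1/4 3/8 | 1/2 1 } -> 7/16
edge 6 of 11 (blue): { 0 1/4 3/8 7/16 | 1/2 1 } -> 15/32
edge 7 of 11 (red): { 0 1/4 3/8 7/16 | 15/32 1/2 1 } -> 29/64
edge 8 of 11 (blue): { 0 1/4 3/8 7/16 29/64 | 15/32 1/2 1 } -> 59/128
edge 9 of 11 (blue): { 0 1/4 3/8 7/16 29/64 59/128 | 15/32 1/2 1 } -> 119/256
edge 10 of 11 (blue): { 0 1/4 3/8 7/16 29/64 59/128 119/256 | 15/32 1/2 1 } -> 239/512
edge 11 of 11 (red): { 0 1/4 3/8 7/16 29/64 59/128 119/256 | 239/512 15/32 1/2 1 } -> 477/1024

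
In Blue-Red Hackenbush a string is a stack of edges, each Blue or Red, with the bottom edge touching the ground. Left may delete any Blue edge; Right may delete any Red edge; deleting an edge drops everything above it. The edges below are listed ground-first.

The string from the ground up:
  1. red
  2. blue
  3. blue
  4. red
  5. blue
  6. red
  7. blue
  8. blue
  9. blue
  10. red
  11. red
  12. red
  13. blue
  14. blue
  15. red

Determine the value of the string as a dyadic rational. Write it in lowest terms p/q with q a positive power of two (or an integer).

-5235/16384

r: Left {  }, Right { 0 } → simplest -1
rb: Left { -1 }, Right { 0 } → simplest -1/2
rbb: Left { -1, -1/2 }, Right { 0 } → simplest -1/4
rbbr: Left { -1, -1/2 }, Right { -1/4, 0 } → simplest -3/8
rbbrb: Left { -1, -1/2, -3/8 }, Right { -1/4, 0 } → simplest -5/16
rbbrbr: Left { -1, -1/2, -3/8 }, Right { -5/16, -1/4, 0 } → simplest -11/32
rbbrbrb: Left { -1, -1/2, -3/8, -11/32 }, Right { -5/16, -1/4, 0 } → simplest -21/64
rbbrbrbb: Left { -1, -1/2, -3/8, -11/32, -21/64 }, Right { -5/16, -1/4, 0 } → simplest -41/128
rbbrbrbbb: Left { -1, -1/2, -3/8, -11/32, -21/64, -41/128 }, Right { -5/16, -1/4, 0 } → simplest -81/256
rbbrbrbbbr: Left { -1, -1/2, -3/8, -11/32, -21/64, -41/128 }, Right { -81/256, -5/16, -1/4, 0 } → simplest -163/512
rbbrbrbbbrr: Left { -1, -1/2, -3/8, -11/32, -21/64, -41/128 }, Right { -163/512, -81/256, -5/16, -1/4, 0 } → simplest -327/1024
rbbrbrbbbrrr: Left { -1, -1/2, -3/8, -11/32, -21/64, -41/128 }, Right { -327/1024, -163/512, -81/256, -5/16, -1/4, 0 } → simplest -655/2048
rbbrbrbbbrrrb: Left { -1, -1/2, -3/8, -11/32, -21/64, -41/128, -655/2048 }, Right { -327/1024, -163/512, -81/256, -5/16, -1/4, 0 } → simplest -1309/4096
rbbrbrbbbrrrbb: Left { -1, -1/2, -3/8, -11/32, -21/64, -41/128, -655/2048, -1309/4096 }, Right { -327/1024, -163/512, -81/256, -5/16, -1/4, 0 } → simplest -2617/8192
rbbrbrbbbrrrbbr: Left { -1, -1/2, -3/8, -11/32, -21/64, -41/128, -655/2048, -1309/4096 }, Right { -2617/8192, -327/1024, -163/512, -81/256, -5/16, -1/4, 0 } → simplest -5235/16384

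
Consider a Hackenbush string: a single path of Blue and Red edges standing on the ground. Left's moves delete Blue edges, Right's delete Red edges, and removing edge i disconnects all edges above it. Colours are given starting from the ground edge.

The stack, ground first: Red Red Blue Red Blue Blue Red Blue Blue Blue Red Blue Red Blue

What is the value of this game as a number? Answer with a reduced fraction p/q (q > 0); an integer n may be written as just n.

v(R) = { · | 0 } = -1
v(RR) = { · | -1, 0 } = -2
v(RRB) = { -2 | -1, 0 } = -3/2
v(RRBR) = { -2 | -3/2, -1, 0 } = -7/4
v(RRBRB) = { -2, -7/4 | -3/2, -1, 0 } = -13/8
v(RRBRBB) = { -2, -7/4, -13/8 | -3/2, -1, 0 } = -25/16
v(RRBRBBR) = { -2, -7/4, -13/8 | -25/16, -3/2, -1, 0 } = -51/32
v(RRBRBBRB) = { -2, -7/4, -13/8, -51/32 | -25/16, -3/2, -1, 0 } = -101/64
v(RRBRBBRBB) = { -2, -7/4, -13/8, -51/32, -101/64 | -25/16, -3/2, -1, 0 } = -201/128
v(RRBRBBRBBB) = { -2, -7/4, -13/8, -51/32, -101/64, -201/128 | -25/16, -3/2, -1, 0 } = -401/256
v(RRBRBBRBBBR) = { -2, -7/4, -13/8, -51/32, -101/64, -201/128 | -401/256, -25/16, -3/2, -1, 0 } = -803/512
v(RRBRBBRBBBRB) = { -2, -7/4, -13/8, -51/32, -101/64, -201/128, -803/512 | -401/256, -25/16, -3/2, -1, 0 } = -1605/1024
v(RRBRBBRBBBRBR) = { -2, -7/4, -13/8, -51/32, -101/64, -201/128, -803/512 | -1605/1024, -401/256, -25/16, -3/2, -1, 0 } = -3211/2048
v(RRBRBBRBBBRBRB) = { -2, -7/4, -13/8, -51/32, -101/64, -201/128, -803/512, -3211/2048 | -1605/1024, -401/256, -25/16, -3/2, -1, 0 } = -6421/4096

-6421/4096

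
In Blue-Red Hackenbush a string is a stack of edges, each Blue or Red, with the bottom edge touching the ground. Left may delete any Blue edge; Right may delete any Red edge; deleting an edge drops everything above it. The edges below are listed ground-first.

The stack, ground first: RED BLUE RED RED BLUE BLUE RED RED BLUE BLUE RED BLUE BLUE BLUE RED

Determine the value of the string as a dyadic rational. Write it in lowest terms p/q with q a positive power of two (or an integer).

Build val(s[:k]) for k = 1..15, string s = RED BLUE RED RED BLUE BLUE RED RED BLUE BLUE RED BLUE BLUE BLUE RED.
step 1: add RED to get R; options L={  } R={ 0 } => -1
step 2: add BLUE to get RB; options L={ -1 } R={ 0 } => -1/2
step 3: add RED to get RBR; options L={ -1 } R={ -1/2,0 } => -3/4
step 4: add RED to get RBRR; options L={ -1 } R={ -3/4,-1/2,0 } => -7/8
step 5: add BLUE to get RBRRB; options L={ -1,-7/8 } R={ -3/4,-1/2,0 } => -13/16
step 6: add BLUE to get RBRRBB; options L={ -1,-7/8,-13/16 } R={ -3/4,-1/2,0 } => -25/32
step 7: add RED to get RBRRBBR; options L={ -1,-7/8,-13/16 } R={ -25/32,-3/4,-1/2,0 } => -51/64
step 8: add RED to get RBRRBBRR; options L={ -1,-7/8,-13/16 } R={ -51/64,-25/32,-3/4,-1/2,0 } => -103/128
step 9: add BLUE to get RBRRBBRRB; options L={ -1,-7/8,-13/16,-103/128 } R={ -51/64,-25/32,-3/4,-1/2,0 } => -205/256
step 10: add BLUE to get RBRRBBRRBB; options L={ -1,-7/8,-13/16,-103/128,-205/256 } R={ -51/64,-25/32,-3/4,-1/2,0 } => -409/512
step 11: add RED to get RBRRBBRRBBR; options L={ -1,-7/8,-13/16,-103/128,-205/256 } R={ -409/512,-51/64,-25/32,-3/4,-1/2,0 } => -819/1024
step 12: add BLUE to get RBRRBBRRBBRB; options L={ -1,-7/8,-13/16,-103/128,-205/256,-819/1024 } R={ -409/512,-51/64,-25/32,-3/4,-1/2,0 } => -1637/2048
step 13: add BLUE to get RBRRBBRRBBRBB; options L={ -1,-7/8,-13/16,-103/128,-205/256,-819/1024,-1637/2048 } R={ -409/512,-51/64,-25/32,-3/4,-1/2,0 } => -3273/4096
step 14: add BLUE to get RBRRBBRRBBRBBB; options L={ -1,-7/8,-13/16,-103/128,-205/256,-819/1024,-1637/2048,-3273/4096 } R={ -409/512,-51/64,-25/32,-3/4,-1/2,0 } => -6545/8192
step 15: add RED to get RBRRBBRRBBRBBBR; options L={ -1,-7/8,-13/16,-103/128,-205/256,-819/1024,-1637/2048,-3273/4096 } R={ -6545/8192,-409/512,-51/64,-25/32,-3/4,-1/2,0 } => -13091/16384

-13091/16384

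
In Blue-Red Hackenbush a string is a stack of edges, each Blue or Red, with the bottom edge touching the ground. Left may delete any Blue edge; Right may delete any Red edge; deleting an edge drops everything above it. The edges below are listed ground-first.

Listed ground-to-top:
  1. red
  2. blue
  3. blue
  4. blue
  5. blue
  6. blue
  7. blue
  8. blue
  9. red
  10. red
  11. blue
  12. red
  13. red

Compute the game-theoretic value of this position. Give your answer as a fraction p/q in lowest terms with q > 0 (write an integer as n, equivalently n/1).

val(r) = { · | 0 } -> -1
val(rb) = { -1 | 0 } -> -1/2
val(rbb) = { -1,-1/2 | 0 } -> -1/4
val(rbbb) = { -1,-1/2,-1/4 | 0 } -> -1/8
val(rbbbb) = { -1,-1/2,-1/4,-1/8 | 0 } -> -1/16
val(rbbbbb) = { -1,-1/2,-1/4,-1/8,-1/16 | 0 } -> -1/32
val(rbbbbbb) = { -1,-1/2,-1/4,-1/8,-1/16,-1/32 | 0 } -> -1/64
val(rbbbbbbb) = { -1,-1/2,-1/4,-1/8,-1/16,-1/32,-1/64 | 0 } -> -1/128
val(rbbbbbbbr) = { -1,-1/2,-1/4,-1/8,-1/16,-1/32,-1/64 | -1/128,0 } -> -3/256
val(rbbbbbbbrr) = { -1,-1/2,-1/4,-1/8,-1/16,-1/32,-1/64 | -3/256,-1/128,0 } -> -7/512
val(rbbbbbbbrrb) = { -1,-1/2,-1/4,-1/8,-1/16,-1/32,-1/64,-7/512 | -3/256,-1/128,0 } -> -13/1024
val(rbbbbbbbrrbr) = { -1,-1/2,-1/4,-1/8,-1/16,-1/32,-1/64,-7/512 | -13/1024,-3/256,-1/128,0 } -> -27/2048
val(rbbbbbbbrrbrr) = { -1,-1/2,-1/4,-1/8,-1/16,-1/32,-1/64,-7/512 | -27/2048,-13/1024,-3/256,-1/128,0 } -> -55/4096

-55/4096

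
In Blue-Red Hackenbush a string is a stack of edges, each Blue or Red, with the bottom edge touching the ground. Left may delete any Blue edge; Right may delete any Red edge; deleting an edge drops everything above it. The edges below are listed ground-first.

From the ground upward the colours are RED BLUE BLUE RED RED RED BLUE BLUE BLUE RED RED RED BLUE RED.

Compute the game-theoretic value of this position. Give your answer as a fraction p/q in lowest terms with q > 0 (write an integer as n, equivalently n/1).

R: Left { ∅ }, Right { 0 } gives simplest -1
RB: Left { -1 }, Right { 0 } gives simplest -1/2
RBB: Left { -1,-1/2 }, Right { 0 } gives simplest -1/4
RBBR: Left { -1,-1/2 }, Right { -1/4,0 } gives simplest -3/8
RBBRR: Left { -1,-1/2 }, Right { -3/8,-1/4,0 } gives simplest -7/16
RBBRRR: Left { -1,-1/2 }, Right { -7/16,-3/8,-1/4,0 } gives simplest -15/32
RBBRRRB: Left { -1,-1/2,-15/32 }, Right { -7/16,-3/8,-1/4,0 } gives simplest -29/64
RBBRRRBB: Left { -1,-1/2,-15/32,-29/64 }, Right { -7/16,-3/8,-1/4,0 } gives simplest -57/128
RBBRRRBBB: Left { -1,-1/2,-15/32,-29/64,-57/128 }, Right { -7/16,-3/8,-1/4,0 } gives simplest -113/256
RBBRRRBBBR: Left { -1,-1/2,-15/32,-29/64,-57/128 }, Right { -113/256,-7/16,-3/8,-1/4,0 } gives simplest -227/512
RBBRRRBBBRR: Left { -1,-1/2,-15/32,-29/64,-57/128 }, Right { -227/512,-113/256,-7/16,-3/8,-1/4,0 } gives simplest -455/1024
RBBRRRBBBRRR: Left { -1,-1/2,-15/32,-29/64,-57/128 }, Right { -455/1024,-227/512,-113/256,-7/16,-3/8,-1/4,0 } gives simplest -911/2048
RBBRRRBBBRRRB: Left { -1,-1/2,-15/32,-29/64,-57/128,-911/2048 }, Right { -455/1024,-227/512,-113/256,-7/16,-3/8,-1/4,0 } gives simplest -1821/4096
RBBRRRBBBRRRBR: Left { -1,-1/2,-15/32,-29/64,-57/128,-911/2048 }, Right { -1821/4096,-455/1024,-227/512,-113/256,-7/16,-3/8,-1/4,0 } gives simplest -3643/8192

-3643/8192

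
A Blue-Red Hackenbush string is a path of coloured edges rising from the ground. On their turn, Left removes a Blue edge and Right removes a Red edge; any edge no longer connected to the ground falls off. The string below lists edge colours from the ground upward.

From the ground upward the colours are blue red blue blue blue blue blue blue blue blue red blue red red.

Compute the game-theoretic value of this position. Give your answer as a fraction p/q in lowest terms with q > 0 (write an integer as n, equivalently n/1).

8169/8192

Prefix values for blue red blue blue blue blue blue blue blue blue red blue red red via {L|R} + simplicity:
step 1: add blue to get b; options L={ 0 } R={ none } so 1
step 2: add red to get br; options L={ 0 } R={ 1 } so 1/2
step 3: add blue to get brb; options L={ 0 1/2 } R={ 1 } so 3/4
step 4: add blue to get brbb; options L={ 0 1/2 3/4 } R={ 1 } so 7/8
step 5: add blue to get brbbb; options L={ 0 1/2 3/4 7/8 } R={ 1 } so 15/16
step 6: add blue to get brbbbb; options L={ 0 1/2 3/4 7/8 15/16 } R={ 1 } so 31/32
step 7: add blue to get brbbbbb; options L={ 0 1/2 3/4 7/8 15/16 31/32 } R={ 1 } so 63/64
step 8: add blue to get brbbbbbb; options L={ 0 1/2 3/4 7/8 15/16 31/32 63/64 } R={ 1 } so 127/128
step 9: add blue to get brbbbbbbb; options L={ 0 1/2 3/4 7/8 15/16 31/32 63/64 127/128 } R={ 1 } so 255/256
step 10: add blue to get brbbbbbbbb; options L={ 0 1/2 3/4 7/8 15/16 31/32 63/64 127/128 255/256 } R={ 1 } so 511/512
step 11: add red to get brbbbbbbbbr; options L={ 0 1/2 3/4 7/8 15/16 31/32 63/64 127/128 255/256 } R={ 511/512 1 } so 1021/1024
step 12: add blue to get brbbbbbbbbrb; options L={ 0 1/2 3/4 7/8 15/16 31/32 63/64 127/128 255/256 1021/1024 } R={ 511/512 1 } so 2043/2048
step 13: add red to get brbbbbbbbbrbr; options L={ 0 1/2 3/4 7/8 15/16 31/32 63/64 127/128 255/256 1021/1024 } R={ 2043/2048 511/512 1 } so 4085/4096
step 14: add red to get brbbbbbbbbrbrr; options L={ 0 1/2 3/4 7/8 15/16 31/32 63/64 127/128 255/256 1021/1024 } R={ 4085/4096 2043/2048 511/512 1 } so 8169/8192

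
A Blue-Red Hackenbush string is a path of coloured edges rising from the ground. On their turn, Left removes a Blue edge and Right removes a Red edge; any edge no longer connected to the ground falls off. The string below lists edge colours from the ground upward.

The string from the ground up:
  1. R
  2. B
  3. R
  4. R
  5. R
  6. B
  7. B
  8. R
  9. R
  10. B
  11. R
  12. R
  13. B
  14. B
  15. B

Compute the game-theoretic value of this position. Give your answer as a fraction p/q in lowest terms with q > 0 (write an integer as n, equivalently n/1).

step 1: add R to get R; options L={ · } R={ 0 } = -1
step 2: add B to get RB; options L={ -1 } R={ 0 } = -1/2
step 3: add R to get RBR; options L={ -1 } R={ -1/2, 0 } = -3/4
step 4: add R to get RBRR; options L={ -1 } R={ -3/4, -1/2, 0 } = -7/8
step 5: add R to get RBRRR; options L={ -1 } R={ -7/8, -3/4, -1/2, 0 } = -15/16
step 6: add B to get RBRRRB; options L={ -1, -15/16 } R={ -7/8, -3/4, -1/2, 0 } = -29/32
step 7: add B to get RBRRRBB; options L={ -1, -15/16, -29/32 } R={ -7/8, -3/4, -1/2, 0 } = -57/64
step 8: add R to get RBRRRBBR; options L={ -1, -15/16, -29/32 } R={ -57/64, -7/8, -3/4, -1/2, 0 } = -115/128
step 9: add R to get RBRRRBBRR; options L={ -1, -15/16, -29/32 } R={ -115/128, -57/64, -7/8, -3/4, -1/2, 0 } = -231/256
step 10: add B to get RBRRRBBRRB; options L={ -1, -15/16, -29/32, -231/256 } R={ -115/128, -57/64, -7/8, -3/4, -1/2, 0 } = -461/512
step 11: add R to get RBRRRBBRRBR; options L={ -1, -15/16, -29/32, -231/256 } R={ -461/512, -115/128, -57/64, -7/8, -3/4, -1/2, 0 } = -923/1024
step 12: add R to get RBRRRBBRRBRR; options L={ -1, -15/16, -29/32, -231/256 } R={ -923/1024, -461/512, -115/128, -57/64, -7/8, -3/4, -1/2, 0 } = -1847/2048
step 13: add B to get RBRRRBBRRBRRB; options L={ -1, -15/16, -29/32, -231/256, -1847/2048 } R={ -923/1024, -461/512, -115/128, -57/64, -7/8, -3/4, -1/2, 0 } = -3693/4096
step 14: add B to get RBRRRBBRRBRRBB; options L={ -1, -15/16, -29/32, -231/256, -1847/2048, -3693/4096 } R={ -923/1024, -461/512, -115/128, -57/64, -7/8, -3/4, -1/2, 0 } = -7385/8192
step 15: add B to get RBRRRBBRRBRRBBB; options L={ -1, -15/16, -29/32, -231/256, -1847/2048, -3693/4096, -7385/8192 } R={ -923/1024, -461/512, -115/128, -57/64, -7/8, -3/4, -1/2, 0 } = -14769/16384

-14769/16384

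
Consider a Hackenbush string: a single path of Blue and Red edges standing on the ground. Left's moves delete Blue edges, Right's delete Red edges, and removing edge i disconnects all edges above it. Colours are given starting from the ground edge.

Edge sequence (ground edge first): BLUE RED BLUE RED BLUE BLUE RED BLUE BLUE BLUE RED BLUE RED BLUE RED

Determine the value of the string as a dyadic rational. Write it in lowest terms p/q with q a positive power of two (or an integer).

edge 1 of 15 (BLUE): { 0 | · } so 1
edge 2 of 15 (RED): { 0 | 1 } so 1/2
edge 3 of 15 (BLUE): { 0; 1/2 | 1 } so 3/4
edge 4 of 15 (RED): { 0; 1/2 | 3/4; 1 } so 5/8
edge 5 of 15 (BLUE): { 0; 1/2; 5/8 | 3/4; 1 } so 11/16
edge 6 of 15 (BLUE): { 0; 1/2; 5/8; 11/16 | 3/4; 1 } so 23/32
edge 7 of 15 (RED): { 0; 1/2; 5/8; 11/16 | 23/32; 3/4; 1 } so 45/64
edge 8 of 15 (BLUE): { 0; 1/2; 5/8; 11/16; 45/64 | 23/32; 3/4; 1 } so 91/128
edge 9 of 15 (BLUE): { 0; 1/2; 5/8; 11/16; 45/64; 91/128 | 23/32; 3/4; 1 } so 183/256
edge 10 of 15 (BLUE): { 0; 1/2; 5/8; 11/16; 45/64; 91/128; 183/256 | 23/32; 3/4; 1 } so 367/512
edge 11 of 15 (RED): { 0; 1/2; 5/8; 11/16; 45/64; 91/128; 183/256 | 367/512; 23/32; 3/4; 1 } so 733/1024
edge 12 of 15 (BLUE): { 0; 1/2; 5/8; 11/16; 45/64; 91/128; 183/256; 733/1024 | 367/512; 23/32; 3/4; 1 } so 1467/2048
edge 13 of 15 (RED): { 0; 1/2; 5/8; 11/16; 45/64; 91/128; 183/256; 733/1024 | 1467/2048; 367/512; 23/32; 3/4; 1 } so 2933/4096
edge 14 of 15 (BLUE): { 0; 1/2; 5/8; 11/16; 45/64; 91/128; 183/256; 733/1024; 2933/4096 | 1467/2048; 367/512; 23/32; 3/4; 1 } so 5867/8192
edge 15 of 15 (RED): { 0; 1/2; 5/8; 11/16; 45/64; 91/128; 183/256; 733/1024; 2933/4096 | 5867/8192; 1467/2048; 367/512; 23/32; 3/4; 1 } so 11733/16384

11733/16384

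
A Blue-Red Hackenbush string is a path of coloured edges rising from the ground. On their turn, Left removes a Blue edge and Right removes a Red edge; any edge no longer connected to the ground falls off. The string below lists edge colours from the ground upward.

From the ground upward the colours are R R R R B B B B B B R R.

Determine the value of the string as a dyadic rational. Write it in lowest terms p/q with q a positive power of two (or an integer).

R: Left { · }, Right { 0 } = simplest -1
RR: Left { · }, Right { -1 0 } = simplest -2
RRR: Left { · }, Right { -2 -1 0 } = simplest -3
RRRR: Left { · }, Right { -3 -2 -1 0 } = simplest -4
RRRRB: Left { -4 }, Right { -3 -2 -1 0 } = simplest -7/2
RRRRBB: Left { -4 -7/2 }, Right { -3 -2 -1 0 } = simplest -13/4
RRRRBBB: Left { -4 -7/2 -13/4 }, Right { -3 -2 -1 0 } = simplest -25/8
RRRRBBBB: Left { -4 -7/2 -13/4 -25/8 }, Right { -3 -2 -1 0 } = simplest -49/16
RRRRBBBBB: Left { -4 -7/2 -13/4 -25/8 -49/16 }, Right { -3 -2 -1 0 } = simplest -97/32
RRRRBBBBBB: Left { -4 -7/2 -13/4 -25/8 -49/16 -97/32 }, Right { -3 -2 -1 0 } = simplest -193/64
RRRRBBBBBBR: Left { -4 -7/2 -13/4 -25/8 -49/16 -97/32 }, Right { -193/64 -3 -2 -1 0 } = simplest -387/128
RRRRBBBBBBRR: Left { -4 -7/2 -13/4 -25/8 -49/16 -97/32 }, Right { -387/128 -193/64 -3 -2 -1 0 } = simplest -775/256

-775/256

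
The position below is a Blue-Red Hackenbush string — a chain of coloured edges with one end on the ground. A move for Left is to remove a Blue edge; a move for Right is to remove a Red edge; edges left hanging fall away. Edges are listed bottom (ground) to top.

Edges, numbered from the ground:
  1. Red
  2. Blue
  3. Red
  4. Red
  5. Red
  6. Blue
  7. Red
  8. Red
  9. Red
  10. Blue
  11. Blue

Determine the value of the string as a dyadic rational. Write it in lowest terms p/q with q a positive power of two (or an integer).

Prefix values for Red Blue Red Red Red Blue Red Red Red Blue Blue via {L|R} + simplicity:
g(R) = { — | 0 } = -1
g(RB) = { -1 | 0 } = -1/2
g(RBR) = { -1 | -1/2; 0 } = -3/4
g(RBRR) = { -1 | -3/4; -1/2; 0 } = -7/8
g(RBRRR) = { -1 | -7/8; -3/4; -1/2; 0 } = -15/16
g(RBRRRB) = { -1; -15/16 | -7/8; -3/4; -1/2; 0 } = -29/32
g(RBRRRBR) = { -1; -15/16 | -29/32; -7/8; -3/4; -1/2; 0 } = -59/64
g(RBRRRBRR) = { -1; -15/16 | -59/64; -29/32; -7/8; -3/4; -1/2; 0 } = -119/128
g(RBRRRBRRR) = { -1; -15/16 | -119/128; -59/64; -29/32; -7/8; -3/4; -1/2; 0 } = -239/256
g(RBRRRBRRRB) = { -1; -15/16; -239/256 | -119/128; -59/64; -29/32; -7/8; -3/4; -1/2; 0 } = -477/512
g(RBRRRBRRRBB) = { -1; -15/16; -239/256; -477/512 | -119/128; -59/64; -29/32; -7/8; -3/4; -1/2; 0 } = -953/1024

-953/1024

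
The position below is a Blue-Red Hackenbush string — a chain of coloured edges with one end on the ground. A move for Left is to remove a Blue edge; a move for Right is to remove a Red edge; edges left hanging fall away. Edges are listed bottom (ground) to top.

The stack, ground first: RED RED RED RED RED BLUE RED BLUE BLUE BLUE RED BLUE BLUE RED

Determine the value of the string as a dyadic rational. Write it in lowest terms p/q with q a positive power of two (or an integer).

Build G(s[:k]) for k = 1..14, string s = RED RED RED RED RED BLUE RED BLUE BLUE BLUE RED BLUE BLUE RED.
R: Left { · }, Right { 0 } ⇒ simplest -1
RR: Left { · }, Right { -1, 0 } ⇒ simplest -2
RRR: Left { · }, Right { -2, -1, 0 } ⇒ simplest -3
RRRR: Left { · }, Right { -3, -2, -1, 0 } ⇒ simplest -4
RRRRR: Left { · }, Right { -4, -3, -2, -1, 0 } ⇒ simplest -5
RRRRRB: Left { -5 }, Right { -4, -3, -2, -1, 0 } ⇒ simplest -9/2
RRRRRBR: Left { -5 }, Right { -9/2, -4, -3, -2, -1, 0 } ⇒ simplest -19/4
RRRRRBRB: Left { -5, -19/4 }, Right { -9/2, -4, -3, -2, -1, 0 } ⇒ simplest -37/8
RRRRRBRBB: Left { -5, -19/4, -37/8 }, Right { -9/2, -4, -3, -2, -1, 0 } ⇒ simplest -73/16
RRRRRBRBBB: Left { -5, -19/4, -37/8, -73/16 }, Right { -9/2, -4, -3, -2, -1, 0 } ⇒ simplest -145/32
RRRRRBRBBBR: Left { -5, -19/4, -37/8, -73/16 }, Right { -145/32, -9/2, -4, -3, -2, -1, 0 } ⇒ simplest -291/64
RRRRRBRBBBRB: Left { -5, -19/4, -37/8, -73/16, -291/64 }, Right { -145/32, -9/2, -4, -3, -2, -1, 0 } ⇒ simplest -581/128
RRRRRBRBBBRBB: Left { -5, -19/4, -37/8, -73/16, -291/64, -581/128 }, Right { -145/32, -9/2, -4, -3, -2, -1, 0 } ⇒ simplest -1161/256
RRRRRBRBBBRBBR: Left { -5, -19/4, -37/8, -73/16, -291/64, -581/128 }, Right { -1161/256, -145/32, -9/2, -4, -3, -2, -1, 0 } ⇒ simplest -2323/512

-2323/512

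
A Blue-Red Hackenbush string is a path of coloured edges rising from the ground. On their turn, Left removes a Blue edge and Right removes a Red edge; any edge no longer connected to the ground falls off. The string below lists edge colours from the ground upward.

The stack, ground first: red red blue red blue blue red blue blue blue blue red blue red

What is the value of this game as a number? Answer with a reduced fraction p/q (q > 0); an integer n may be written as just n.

-6411/4096

r: Left { none }, Right { 0 } — simplest -1
rr: Left { none }, Right { -1 0 } — simplest -2
rrb: Left { -2 }, Right { -1 0 } — simplest -3/2
rrbr: Left { -2 }, Right { -3/2 -1 0 } — simplest -7/4
rrbrb: Left { -2 -7/4 }, Right { -3/2 -1 0 } — simplest -13/8
rrbrbb: Left { -2 -7/4 -13/8 }, Right { -3/2 -1 0 } — simplest -25/16
rrbrbbr: Left { -2 -7/4 -13/8 }, Right { -25/16 -3/2 -1 0 } — simplest -51/32
rrbrbbrb: Left { -2 -7/4 -13/8 -51/32 }, Right { -25/16 -3/2 -1 0 } — simplest -101/64
rrbrbbrbb: Left { -2 -7/4 -13/8 -51/32 -101/64 }, Right { -25/16 -3/2 -1 0 } — simplest -201/128
rrbrbbrbbb: Left { -2 -7/4 -13/8 -51/32 -101/64 -201/128 }, Right { -25/16 -3/2 -1 0 } — simplest -401/256
rrbrbbrbbbb: Left { -2 -7/4 -13/8 -51/32 -101/64 -201/128 -401/256 }, Right { -25/16 -3/2 -1 0 } — simplest -801/512
rrbrbbrbbbbr: Left { -2 -7/4 -13/8 -51/32 -101/64 -201/128 -401/256 }, Right { -801/512 -25/16 -3/2 -1 0 } — simplest -1603/1024
rrbrbbrbbbbrb: Left { -2 -7/4 -13/8 -51/32 -101/64 -201/128 -401/256 -1603/1024 }, Right { -801/512 -25/16 -3/2 -1 0 } — simplest -3205/2048
rrbrbbrbbbbrbr: Left { -2 -7/4 -13/8 -51/32 -101/64 -201/128 -401/256 -1603/1024 }, Right { -3205/2048 -801/512 -25/16 -3/2 -1 0 } — simplest -6411/4096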